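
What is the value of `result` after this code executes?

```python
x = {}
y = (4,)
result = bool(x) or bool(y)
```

x = {}; y = (4,); result = True

True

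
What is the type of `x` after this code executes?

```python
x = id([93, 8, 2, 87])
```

id() returns int

int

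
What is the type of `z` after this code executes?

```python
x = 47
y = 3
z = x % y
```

int % int = int

int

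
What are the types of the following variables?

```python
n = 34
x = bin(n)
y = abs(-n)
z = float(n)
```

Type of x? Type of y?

bin() returns str; abs() of int returns int

str, int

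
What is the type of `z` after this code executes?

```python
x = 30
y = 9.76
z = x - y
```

int - float = float

float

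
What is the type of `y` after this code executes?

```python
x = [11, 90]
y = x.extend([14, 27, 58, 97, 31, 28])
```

list.extend() returns None

NoneType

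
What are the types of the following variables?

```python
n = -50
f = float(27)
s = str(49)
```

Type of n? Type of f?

n is assigned a bare integer (no decimal point), so it is an int; f is assigned the result of calling float(), which returns a float

int, float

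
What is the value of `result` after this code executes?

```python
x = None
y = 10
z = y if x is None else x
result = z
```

x = None; y = 10; z = 10; result = 10

10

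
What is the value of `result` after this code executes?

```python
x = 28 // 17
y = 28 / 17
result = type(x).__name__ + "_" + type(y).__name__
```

x is int; y is float; result = 'int_float'

'int_float'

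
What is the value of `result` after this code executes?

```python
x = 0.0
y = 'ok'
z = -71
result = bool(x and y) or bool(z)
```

x = 0.0; y = 'ok'; z = -71; result = True

True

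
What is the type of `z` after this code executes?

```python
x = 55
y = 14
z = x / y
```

int / int = float

float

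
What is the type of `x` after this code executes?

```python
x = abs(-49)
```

abs() of int returns int

int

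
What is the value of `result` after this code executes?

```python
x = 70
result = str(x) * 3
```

x = 70; result = '707070'

'707070'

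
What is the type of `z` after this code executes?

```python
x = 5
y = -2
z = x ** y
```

int ** negative = float

float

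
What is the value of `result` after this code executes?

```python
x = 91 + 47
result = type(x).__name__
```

x is int; result = 'int'

'int'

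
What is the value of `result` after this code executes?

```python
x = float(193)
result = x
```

x = 193.0; result = 193.0

193.0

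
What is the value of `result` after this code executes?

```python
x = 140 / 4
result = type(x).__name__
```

x is float; result = 'float'

'float'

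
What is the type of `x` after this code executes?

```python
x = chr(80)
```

chr() returns str (single char)

str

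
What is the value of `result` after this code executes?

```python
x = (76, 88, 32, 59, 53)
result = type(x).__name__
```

x is tuple; result = 'tuple'

'tuple'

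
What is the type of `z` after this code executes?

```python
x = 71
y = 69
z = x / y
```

int / int = float

float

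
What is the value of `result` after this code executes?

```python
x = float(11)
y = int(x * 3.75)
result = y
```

x = 11.0; y = 41; result = 41

41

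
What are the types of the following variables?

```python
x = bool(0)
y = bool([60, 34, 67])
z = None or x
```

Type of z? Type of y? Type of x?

None or bool returns the bool; bool() returns bool; bool() returns bool

bool, bool, bool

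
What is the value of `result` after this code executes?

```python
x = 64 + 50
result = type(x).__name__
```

x is int; result = 'int'

'int'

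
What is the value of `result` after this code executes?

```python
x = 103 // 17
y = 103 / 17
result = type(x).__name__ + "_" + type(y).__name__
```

x is int; y is float; result = 'int_float'

'int_float'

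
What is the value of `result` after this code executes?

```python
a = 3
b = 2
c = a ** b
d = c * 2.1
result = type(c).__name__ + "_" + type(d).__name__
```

a is int; b is int; c is int; d is float; result = 'int_float'

'int_float'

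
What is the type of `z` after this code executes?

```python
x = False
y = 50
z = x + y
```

bool + int = int (bool is subclass of int)

int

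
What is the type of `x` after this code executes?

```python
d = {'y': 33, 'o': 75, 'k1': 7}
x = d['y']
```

Accessing dict[str, int] with str key returns int

int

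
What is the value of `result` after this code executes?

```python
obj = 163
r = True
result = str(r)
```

obj = 163; r = True; result = 'True'

'True'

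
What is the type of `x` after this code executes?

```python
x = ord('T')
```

ord() returns int (code point)

int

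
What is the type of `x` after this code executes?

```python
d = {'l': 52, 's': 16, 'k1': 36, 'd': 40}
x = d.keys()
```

.keys() returns dict_keys view

dict_keys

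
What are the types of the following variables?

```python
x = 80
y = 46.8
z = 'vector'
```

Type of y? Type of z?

y is assigned a number with a decimal point, so it is a float; z is assigned a quoted string literal, so it is a str

float, str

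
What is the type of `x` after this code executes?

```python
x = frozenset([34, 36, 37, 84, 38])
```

frozenset() returns frozenset

frozenset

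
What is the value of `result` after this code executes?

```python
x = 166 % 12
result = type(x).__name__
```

x is int; result = 'int'

'int'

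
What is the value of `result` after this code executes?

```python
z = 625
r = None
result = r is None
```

z = 625; r = None; result = True

True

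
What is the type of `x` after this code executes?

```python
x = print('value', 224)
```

print() returns None

NoneType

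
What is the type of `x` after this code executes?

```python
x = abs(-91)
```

abs() of int returns int

int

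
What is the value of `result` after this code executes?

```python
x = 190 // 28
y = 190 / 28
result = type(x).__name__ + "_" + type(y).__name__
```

x is int; y is float; result = 'int_float'

'int_float'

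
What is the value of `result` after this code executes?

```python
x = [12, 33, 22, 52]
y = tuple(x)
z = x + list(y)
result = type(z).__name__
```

x is list; y is tuple; z is list; result = 'list'

'list'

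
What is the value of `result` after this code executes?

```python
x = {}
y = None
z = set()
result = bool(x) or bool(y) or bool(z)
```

x = {}; y = None; z = set(); result = False

False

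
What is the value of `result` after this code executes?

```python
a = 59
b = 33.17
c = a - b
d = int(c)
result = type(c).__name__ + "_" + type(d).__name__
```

a is int; b is float; c is float; d is int; result = 'float_int'

'float_int'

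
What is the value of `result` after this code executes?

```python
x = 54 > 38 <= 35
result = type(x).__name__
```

x is bool; result = 'bool'

'bool'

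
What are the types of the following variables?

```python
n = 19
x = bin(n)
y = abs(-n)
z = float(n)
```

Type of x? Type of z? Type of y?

bin() returns str; float() returns float; abs() of int returns int

str, float, int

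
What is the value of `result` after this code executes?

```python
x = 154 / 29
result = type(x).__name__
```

x is float; result = 'float'

'float'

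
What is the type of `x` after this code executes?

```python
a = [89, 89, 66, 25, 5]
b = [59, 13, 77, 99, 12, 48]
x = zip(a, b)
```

zip() returns a zip object

zip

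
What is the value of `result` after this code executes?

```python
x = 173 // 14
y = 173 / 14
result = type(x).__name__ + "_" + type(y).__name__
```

x is int; y is float; result = 'int_float'

'int_float'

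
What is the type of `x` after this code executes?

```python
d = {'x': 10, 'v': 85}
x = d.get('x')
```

dict.get() returns value type when found

int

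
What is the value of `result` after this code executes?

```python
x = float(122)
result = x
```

x = 122.0; result = 122.0

122.0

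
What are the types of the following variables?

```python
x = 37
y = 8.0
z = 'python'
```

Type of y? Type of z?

y is assigned a number with a decimal point, so it is a float; z is assigned a quoted string literal, so it is a str

float, str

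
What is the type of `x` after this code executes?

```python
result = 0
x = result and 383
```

'and' returns first falsy value (0 is int)

int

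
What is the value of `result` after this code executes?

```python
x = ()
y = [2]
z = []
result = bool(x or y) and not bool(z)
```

x = (); y = [2]; z = []; result = True

True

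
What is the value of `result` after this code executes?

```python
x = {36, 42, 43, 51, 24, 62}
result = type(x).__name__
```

x is set; result = 'set'

'set'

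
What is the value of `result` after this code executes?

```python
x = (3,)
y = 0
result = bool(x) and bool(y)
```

x = (3,); y = 0; result = False

False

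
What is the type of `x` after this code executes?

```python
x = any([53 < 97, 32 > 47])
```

any() returns bool

bool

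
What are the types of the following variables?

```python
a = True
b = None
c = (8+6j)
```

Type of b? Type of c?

b is assigned None, whose type is NoneType; c is assigned (8+6j), an int plus an imaginary literal (j suffix), which evaluates to complex

NoneType, complex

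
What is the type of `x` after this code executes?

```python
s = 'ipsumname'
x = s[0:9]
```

Slicing a str returns str

str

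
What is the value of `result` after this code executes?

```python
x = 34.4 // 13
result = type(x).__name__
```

x is float; result = 'float'

'float'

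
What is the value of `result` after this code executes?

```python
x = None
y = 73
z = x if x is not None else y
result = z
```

x = None; y = 73; z = 73; result = 73

73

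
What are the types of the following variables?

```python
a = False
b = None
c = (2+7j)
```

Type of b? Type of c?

b is assigned None, whose type is NoneType; c is assigned (2+7j), an int plus an imaginary literal (j suffix), which evaluates to complex

NoneType, complex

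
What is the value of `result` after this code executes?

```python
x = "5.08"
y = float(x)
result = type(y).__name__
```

x is str; y is float; result = 'float'

'float'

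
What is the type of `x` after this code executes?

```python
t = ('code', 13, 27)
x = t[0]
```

Index 0 of tuple is a str literal

str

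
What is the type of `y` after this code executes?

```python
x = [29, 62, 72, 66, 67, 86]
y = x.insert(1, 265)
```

list.insert() returns None

NoneType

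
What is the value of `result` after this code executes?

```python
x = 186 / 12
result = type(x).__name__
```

x is float; result = 'float'

'float'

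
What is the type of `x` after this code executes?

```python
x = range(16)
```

range() returns a range object

range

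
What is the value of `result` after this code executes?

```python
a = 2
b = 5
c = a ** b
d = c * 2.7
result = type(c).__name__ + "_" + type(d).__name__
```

a is int; b is int; c is int; d is float; result = 'int_float'

'int_float'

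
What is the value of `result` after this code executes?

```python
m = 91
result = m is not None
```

m = 91; result = True

True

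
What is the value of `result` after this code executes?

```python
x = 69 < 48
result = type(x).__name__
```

x is bool; result = 'bool'

'bool'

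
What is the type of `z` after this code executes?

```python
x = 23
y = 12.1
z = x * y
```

int * float = float

float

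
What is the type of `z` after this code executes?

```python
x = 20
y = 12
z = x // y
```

int // int = int

int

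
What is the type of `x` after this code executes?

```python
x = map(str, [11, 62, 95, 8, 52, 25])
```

map() returns a map object

map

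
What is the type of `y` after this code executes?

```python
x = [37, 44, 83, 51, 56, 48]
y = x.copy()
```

list.copy() returns list

list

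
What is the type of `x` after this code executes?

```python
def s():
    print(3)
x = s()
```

Function without return returns None

NoneType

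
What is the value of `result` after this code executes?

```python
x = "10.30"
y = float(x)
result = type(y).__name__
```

x is str; y is float; result = 'float'

'float'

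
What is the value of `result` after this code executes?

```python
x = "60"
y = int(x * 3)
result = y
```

x = '60'; y = 606060; result = 606060

606060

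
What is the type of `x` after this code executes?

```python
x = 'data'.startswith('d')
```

str.startswith() returns bool

bool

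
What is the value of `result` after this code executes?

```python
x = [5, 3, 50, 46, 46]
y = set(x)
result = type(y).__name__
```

x is list; y is set; result = 'set'

'set'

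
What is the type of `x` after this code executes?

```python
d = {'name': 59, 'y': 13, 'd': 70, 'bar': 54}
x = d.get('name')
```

dict.get() returns value type when found

int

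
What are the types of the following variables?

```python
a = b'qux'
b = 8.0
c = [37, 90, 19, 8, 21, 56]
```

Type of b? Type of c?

b is assigned a number with a decimal point, so it is a float; c is assigned a list literal (square brackets)

float, list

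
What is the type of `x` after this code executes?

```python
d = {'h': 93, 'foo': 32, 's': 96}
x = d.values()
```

.values() returns dict_values view

dict_values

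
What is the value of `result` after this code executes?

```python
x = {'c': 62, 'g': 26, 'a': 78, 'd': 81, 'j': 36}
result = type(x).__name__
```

x is dict; result = 'dict'

'dict'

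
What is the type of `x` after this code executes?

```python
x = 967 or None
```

'or' returns first truthy value

int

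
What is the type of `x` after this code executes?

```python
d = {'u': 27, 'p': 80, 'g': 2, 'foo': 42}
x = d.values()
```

.values() returns dict_values view

dict_values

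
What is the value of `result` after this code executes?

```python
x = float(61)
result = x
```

x = 61.0; result = 61.0

61.0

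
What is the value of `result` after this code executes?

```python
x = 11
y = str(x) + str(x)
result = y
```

x = 11; y = '1111'; result = '1111'

'1111'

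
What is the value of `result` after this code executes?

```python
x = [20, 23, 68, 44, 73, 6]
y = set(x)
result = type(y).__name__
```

x is list; y is set; result = 'set'

'set'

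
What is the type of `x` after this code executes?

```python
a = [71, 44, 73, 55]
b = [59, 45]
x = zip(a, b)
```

zip() returns a zip object

zip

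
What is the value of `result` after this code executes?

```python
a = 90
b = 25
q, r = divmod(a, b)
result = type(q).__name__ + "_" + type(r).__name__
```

a is int; b is int; q is int; r is int; result = 'int_int'

'int_int'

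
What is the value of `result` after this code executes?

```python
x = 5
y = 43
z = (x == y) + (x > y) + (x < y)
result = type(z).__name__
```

x is int; y is int; z is int; result = 'int'

'int'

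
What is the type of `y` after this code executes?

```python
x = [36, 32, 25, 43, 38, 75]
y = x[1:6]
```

Slicing a list returns a list

list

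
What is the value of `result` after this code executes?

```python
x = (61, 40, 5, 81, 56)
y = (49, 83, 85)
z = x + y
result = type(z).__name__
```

x is tuple; y is tuple; z is tuple; result = 'tuple'

'tuple'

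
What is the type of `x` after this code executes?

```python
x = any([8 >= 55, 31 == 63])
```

any() returns bool

bool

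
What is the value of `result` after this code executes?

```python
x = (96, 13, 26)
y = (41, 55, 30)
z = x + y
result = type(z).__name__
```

x is tuple; y is tuple; z is tuple; result = 'tuple'

'tuple'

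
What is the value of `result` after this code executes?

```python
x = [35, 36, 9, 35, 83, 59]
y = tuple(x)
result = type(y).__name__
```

x is list; y is tuple; result = 'tuple'

'tuple'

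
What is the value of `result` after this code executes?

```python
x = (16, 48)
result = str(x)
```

x = (16, 48); result = '(16, 48)'

'(16, 48)'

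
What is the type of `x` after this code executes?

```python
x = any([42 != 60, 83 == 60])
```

any() returns bool

bool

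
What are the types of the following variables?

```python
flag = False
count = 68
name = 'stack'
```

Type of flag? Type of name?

flag is assigned the constant False, which has type bool; name is assigned a quoted string literal, so it is a str

bool, str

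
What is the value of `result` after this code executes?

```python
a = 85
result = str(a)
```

a = 85; result = '85'

'85'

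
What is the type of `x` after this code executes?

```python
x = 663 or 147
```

'or' returns first truthy value (int)

int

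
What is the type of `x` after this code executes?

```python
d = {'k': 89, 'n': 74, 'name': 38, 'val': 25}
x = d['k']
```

Accessing dict[str, int] with str key returns int

int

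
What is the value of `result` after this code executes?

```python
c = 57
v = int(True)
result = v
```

c = 57; v = 1; result = 1

1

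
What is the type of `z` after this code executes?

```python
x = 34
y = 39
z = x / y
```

int / int = float

float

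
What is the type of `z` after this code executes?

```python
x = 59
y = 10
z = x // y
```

int // int = int

int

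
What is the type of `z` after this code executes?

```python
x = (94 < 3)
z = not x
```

'not' returns bool

bool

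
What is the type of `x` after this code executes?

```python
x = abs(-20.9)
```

abs() of float returns float

float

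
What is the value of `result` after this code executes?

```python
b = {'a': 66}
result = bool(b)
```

b = {'a': 66}; result = True

True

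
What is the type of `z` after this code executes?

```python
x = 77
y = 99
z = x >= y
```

Comparison returns bool

bool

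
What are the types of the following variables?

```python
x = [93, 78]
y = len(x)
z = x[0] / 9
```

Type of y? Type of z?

len() returns int; int / int = float

int, float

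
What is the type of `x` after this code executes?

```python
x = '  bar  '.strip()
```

str.strip() returns str

str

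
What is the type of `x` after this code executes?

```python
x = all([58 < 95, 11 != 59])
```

all() returns bool

bool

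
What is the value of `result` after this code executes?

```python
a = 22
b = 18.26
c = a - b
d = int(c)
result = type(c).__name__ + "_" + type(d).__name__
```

a is int; b is float; c is float; d is int; result = 'float_int'

'float_int'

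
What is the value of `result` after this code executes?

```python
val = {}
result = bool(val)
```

val = {}; result = False

False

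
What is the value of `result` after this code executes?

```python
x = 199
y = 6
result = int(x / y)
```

x = 199; y = 6; result = 33

33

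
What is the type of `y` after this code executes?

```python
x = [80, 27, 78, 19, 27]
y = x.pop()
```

list.pop() returns the popped element

int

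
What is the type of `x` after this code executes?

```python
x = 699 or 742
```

'or' returns first truthy value (int)

int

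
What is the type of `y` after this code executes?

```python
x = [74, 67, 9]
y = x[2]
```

Indexing list[int] returns int

int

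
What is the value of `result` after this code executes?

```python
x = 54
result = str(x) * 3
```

x = 54; result = '545454'

'545454'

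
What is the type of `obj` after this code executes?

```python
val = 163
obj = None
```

None has type NoneType

NoneType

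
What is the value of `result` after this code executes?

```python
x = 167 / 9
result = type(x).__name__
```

x is float; result = 'float'

'float'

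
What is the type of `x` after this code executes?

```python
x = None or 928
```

'or' with None returns the other truthy value

int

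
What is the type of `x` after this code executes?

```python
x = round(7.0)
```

round() with no decimal places returns int

int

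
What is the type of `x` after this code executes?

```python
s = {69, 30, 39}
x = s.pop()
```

Popping from set[int] returns int

int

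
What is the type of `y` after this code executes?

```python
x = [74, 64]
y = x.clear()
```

list.clear() returns None

NoneType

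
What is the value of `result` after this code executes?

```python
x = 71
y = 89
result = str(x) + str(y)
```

x = 71; y = 89; result = '7189'

'7189'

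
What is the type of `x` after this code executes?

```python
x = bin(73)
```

bin() returns str representation

str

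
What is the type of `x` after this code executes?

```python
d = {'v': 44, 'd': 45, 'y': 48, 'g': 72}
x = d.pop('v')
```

dict.pop() returns the value

int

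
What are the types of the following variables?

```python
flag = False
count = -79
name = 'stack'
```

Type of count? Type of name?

count is assigned a bare integer (no decimal point), so it is an int; name is assigned a quoted string literal, so it is a str

int, str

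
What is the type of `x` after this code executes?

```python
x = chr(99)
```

chr() returns str (single char)

str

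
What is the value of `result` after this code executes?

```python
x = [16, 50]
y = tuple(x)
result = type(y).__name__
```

x is list; y is tuple; result = 'tuple'

'tuple'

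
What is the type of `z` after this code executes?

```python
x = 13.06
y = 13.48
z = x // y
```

float // float = float

float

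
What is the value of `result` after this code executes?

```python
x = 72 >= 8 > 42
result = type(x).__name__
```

x is bool; result = 'bool'

'bool'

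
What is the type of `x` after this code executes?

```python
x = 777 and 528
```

'and' with truthy values returns last operand (int)

int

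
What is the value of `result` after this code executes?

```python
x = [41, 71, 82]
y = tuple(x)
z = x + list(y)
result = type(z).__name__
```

x is list; y is tuple; z is list; result = 'list'

'list'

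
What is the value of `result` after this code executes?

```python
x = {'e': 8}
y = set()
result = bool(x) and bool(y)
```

x = {'e': 8}; y = set(); result = False

False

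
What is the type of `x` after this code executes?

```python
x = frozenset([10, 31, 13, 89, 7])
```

frozenset() returns frozenset

frozenset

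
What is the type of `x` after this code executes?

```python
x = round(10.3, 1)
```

round() with decimal places returns float

float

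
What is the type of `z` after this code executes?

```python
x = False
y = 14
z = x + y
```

bool + int = int (bool is subclass of int)

int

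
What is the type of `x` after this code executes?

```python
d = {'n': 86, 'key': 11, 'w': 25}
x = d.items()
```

dict.items() returns dict_items view

dict_items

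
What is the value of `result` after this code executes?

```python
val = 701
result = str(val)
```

val = 701; result = '701'

'701'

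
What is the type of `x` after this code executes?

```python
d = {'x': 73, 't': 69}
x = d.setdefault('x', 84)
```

dict.setdefault() returns the (existing or default) value

int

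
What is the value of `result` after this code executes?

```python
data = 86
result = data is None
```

data = 86; result = False

False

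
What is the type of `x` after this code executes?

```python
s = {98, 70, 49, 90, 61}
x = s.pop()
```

Popping from set[int] returns int

int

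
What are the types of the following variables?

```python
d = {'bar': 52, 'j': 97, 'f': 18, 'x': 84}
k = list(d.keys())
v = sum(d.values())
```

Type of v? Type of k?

sum of ints is int; list() converts to list

int, list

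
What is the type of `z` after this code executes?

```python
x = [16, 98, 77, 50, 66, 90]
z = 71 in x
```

'in' operator returns bool

bool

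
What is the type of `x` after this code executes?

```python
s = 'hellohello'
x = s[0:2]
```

Slicing a str returns str

str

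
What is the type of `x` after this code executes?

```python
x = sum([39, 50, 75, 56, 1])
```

sum() of ints returns int

int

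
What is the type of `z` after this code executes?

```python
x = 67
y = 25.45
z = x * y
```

int * float = float

float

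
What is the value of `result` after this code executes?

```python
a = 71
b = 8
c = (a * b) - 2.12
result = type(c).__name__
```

a is int; b is int; c is float; result = 'float'

'float'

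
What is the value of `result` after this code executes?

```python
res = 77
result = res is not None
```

res = 77; result = True

True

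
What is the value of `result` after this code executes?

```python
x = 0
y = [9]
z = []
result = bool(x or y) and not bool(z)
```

x = 0; y = [9]; z = []; result = True

True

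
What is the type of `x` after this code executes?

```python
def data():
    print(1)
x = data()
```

Function without return returns None

NoneType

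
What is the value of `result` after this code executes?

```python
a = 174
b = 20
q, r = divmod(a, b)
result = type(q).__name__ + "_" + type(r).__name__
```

a is int; b is int; q is int; r is int; result = 'int_int'

'int_int'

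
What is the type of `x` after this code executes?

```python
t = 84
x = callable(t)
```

callable() returns bool

bool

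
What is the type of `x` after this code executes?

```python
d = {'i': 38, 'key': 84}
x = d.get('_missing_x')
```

dict.get() returns None when key not found

NoneType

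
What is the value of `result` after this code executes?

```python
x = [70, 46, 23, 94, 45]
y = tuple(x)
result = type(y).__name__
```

x is list; y is tuple; result = 'tuple'

'tuple'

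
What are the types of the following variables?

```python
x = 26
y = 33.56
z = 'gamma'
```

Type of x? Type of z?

x is assigned a bare integer (no decimal point), so it is an int; z is assigned a quoted string literal, so it is a str

int, str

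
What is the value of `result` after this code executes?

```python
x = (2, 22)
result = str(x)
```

x = (2, 22); result = '(2, 22)'

'(2, 22)'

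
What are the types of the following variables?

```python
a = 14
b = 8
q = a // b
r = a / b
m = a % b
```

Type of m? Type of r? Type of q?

% of ints returns int; / returns float; // returns int

int, float, int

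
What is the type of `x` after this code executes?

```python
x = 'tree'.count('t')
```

str.count() returns int

int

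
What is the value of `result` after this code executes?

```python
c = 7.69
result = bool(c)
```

c = 7.69; result = True

True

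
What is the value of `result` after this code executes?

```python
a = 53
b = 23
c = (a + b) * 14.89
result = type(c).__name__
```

a is int; b is int; c is float; result = 'float'

'float'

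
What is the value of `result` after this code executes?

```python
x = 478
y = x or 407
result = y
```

x = 478; y = 478; result = 478

478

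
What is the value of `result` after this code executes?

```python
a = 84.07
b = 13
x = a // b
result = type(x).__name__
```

a is float; b is int; x is float; result = 'float'

'float'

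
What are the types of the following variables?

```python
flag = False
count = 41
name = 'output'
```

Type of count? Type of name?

count is assigned a bare integer (no decimal point), so it is an int; name is assigned a quoted string literal, so it is a str

int, str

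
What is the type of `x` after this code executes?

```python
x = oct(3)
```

oct() returns str representation

str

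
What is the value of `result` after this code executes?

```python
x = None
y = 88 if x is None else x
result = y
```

x = None; y = 88; result = 88

88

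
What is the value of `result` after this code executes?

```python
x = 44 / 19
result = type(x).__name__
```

x is float; result = 'float'

'float'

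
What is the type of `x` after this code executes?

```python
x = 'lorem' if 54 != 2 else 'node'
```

Both branches of conditional are str

str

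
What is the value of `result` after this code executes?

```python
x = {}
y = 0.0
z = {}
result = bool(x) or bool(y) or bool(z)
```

x = {}; y = 0.0; z = {}; result = False

False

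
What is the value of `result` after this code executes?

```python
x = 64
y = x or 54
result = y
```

x = 64; y = 64; result = 64

64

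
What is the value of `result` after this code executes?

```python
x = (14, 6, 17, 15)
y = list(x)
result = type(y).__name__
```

x is tuple; y is list; result = 'list'

'list'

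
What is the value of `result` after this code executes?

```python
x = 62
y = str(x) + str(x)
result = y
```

x = 62; y = '6262'; result = '6262'

'6262'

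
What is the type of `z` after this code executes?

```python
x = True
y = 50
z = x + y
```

bool + int = int (bool is subclass of int)

int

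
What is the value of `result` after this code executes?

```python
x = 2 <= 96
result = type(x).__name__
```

x is bool; result = 'bool'

'bool'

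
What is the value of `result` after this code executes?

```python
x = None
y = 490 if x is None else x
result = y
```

x = None; y = 490; result = 490

490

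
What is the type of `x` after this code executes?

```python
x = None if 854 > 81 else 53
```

854 > 81 is True, so the if branch is taken

NoneType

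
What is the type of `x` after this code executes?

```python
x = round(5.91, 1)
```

round() with decimal places returns float

float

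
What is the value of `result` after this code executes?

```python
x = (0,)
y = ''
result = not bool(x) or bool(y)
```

x = (0,); y = ''; result = False

False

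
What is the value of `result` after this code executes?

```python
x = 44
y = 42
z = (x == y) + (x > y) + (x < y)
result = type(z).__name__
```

x is int; y is int; z is int; result = 'int'

'int'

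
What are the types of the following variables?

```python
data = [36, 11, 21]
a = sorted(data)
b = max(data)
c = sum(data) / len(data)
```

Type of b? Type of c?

max of ints returns int; int / int = float

int, float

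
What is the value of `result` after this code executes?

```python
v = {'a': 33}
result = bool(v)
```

v = {'a': 33}; result = True

True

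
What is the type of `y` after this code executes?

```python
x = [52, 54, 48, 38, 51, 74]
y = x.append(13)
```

list.append() returns None (mutates in place)

NoneType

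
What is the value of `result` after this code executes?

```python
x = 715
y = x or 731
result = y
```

x = 715; y = 715; result = 715

715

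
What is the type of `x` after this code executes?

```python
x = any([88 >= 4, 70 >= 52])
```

any() returns bool

bool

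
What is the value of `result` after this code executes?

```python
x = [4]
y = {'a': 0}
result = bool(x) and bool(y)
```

x = [4]; y = {'a': 0}; result = True

True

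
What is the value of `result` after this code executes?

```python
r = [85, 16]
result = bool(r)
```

r = [85, 16]; result = True

True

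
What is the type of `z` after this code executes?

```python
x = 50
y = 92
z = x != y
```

Comparison returns bool

bool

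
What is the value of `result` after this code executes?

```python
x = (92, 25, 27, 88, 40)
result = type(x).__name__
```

x is tuple; result = 'tuple'

'tuple'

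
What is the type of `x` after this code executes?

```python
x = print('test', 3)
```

print() returns None

NoneType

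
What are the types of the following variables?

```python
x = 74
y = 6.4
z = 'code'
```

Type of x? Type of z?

x is assigned a bare integer (no decimal point), so it is an int; z is assigned a quoted string literal, so it is a str

int, str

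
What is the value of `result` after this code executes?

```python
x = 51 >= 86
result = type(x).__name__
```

x is bool; result = 'bool'

'bool'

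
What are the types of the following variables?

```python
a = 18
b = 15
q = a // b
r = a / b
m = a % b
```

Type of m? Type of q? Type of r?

% of ints returns int; // returns int; / returns float

int, int, float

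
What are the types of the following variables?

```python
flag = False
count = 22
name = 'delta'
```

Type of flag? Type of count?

flag is assigned the constant False, which has type bool; count is assigned a bare integer (no decimal point), so it is an int

bool, int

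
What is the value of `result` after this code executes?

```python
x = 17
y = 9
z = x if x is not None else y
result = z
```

x = 17; y = 9; z = 17; result = 17

17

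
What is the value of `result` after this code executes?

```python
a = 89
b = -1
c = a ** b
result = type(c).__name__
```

a is int; b is int; c is float; result = 'float'

'float'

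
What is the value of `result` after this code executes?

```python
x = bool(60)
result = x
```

x = True; result = True

True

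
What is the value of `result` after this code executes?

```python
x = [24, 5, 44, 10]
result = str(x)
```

x = [24, 5, 44, 10]; result = '[24, 5, 44, 10]'

'[24, 5, 44, 10]'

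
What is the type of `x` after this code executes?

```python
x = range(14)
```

range() returns a range object

range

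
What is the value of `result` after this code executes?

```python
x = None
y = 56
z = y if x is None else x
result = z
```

x = None; y = 56; z = 56; result = 56

56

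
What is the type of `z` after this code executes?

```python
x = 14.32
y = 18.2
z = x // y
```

float // float = float

float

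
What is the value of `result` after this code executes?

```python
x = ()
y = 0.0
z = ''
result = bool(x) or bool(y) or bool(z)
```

x = (); y = 0.0; z = ''; result = False

False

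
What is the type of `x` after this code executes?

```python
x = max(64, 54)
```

max() of ints returns int

int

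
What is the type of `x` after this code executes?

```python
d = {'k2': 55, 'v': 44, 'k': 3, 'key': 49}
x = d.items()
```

dict.items() returns dict_items view

dict_items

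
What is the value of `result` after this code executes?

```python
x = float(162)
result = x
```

x = 162.0; result = 162.0

162.0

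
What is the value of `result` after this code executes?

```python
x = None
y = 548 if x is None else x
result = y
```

x = None; y = 548; result = 548

548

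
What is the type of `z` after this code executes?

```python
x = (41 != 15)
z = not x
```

'not' returns bool

bool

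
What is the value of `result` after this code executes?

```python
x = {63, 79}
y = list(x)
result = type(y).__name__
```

x is set; y is list; result = 'list'

'list'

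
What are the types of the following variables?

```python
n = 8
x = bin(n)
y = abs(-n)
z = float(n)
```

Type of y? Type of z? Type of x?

abs() of int returns int; float() returns float; bin() returns str

int, float, str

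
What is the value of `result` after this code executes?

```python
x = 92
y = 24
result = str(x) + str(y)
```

x = 92; y = 24; result = '9224'

'9224'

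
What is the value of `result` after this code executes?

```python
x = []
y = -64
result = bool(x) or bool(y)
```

x = []; y = -64; result = True

True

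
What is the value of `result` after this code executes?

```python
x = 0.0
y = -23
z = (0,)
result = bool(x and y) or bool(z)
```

x = 0.0; y = -23; z = (0,); result = True

True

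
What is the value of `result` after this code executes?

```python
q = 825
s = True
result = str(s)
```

q = 825; s = True; result = 'True'

'True'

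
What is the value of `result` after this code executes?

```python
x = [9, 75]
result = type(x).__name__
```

x is list; result = 'list'

'list'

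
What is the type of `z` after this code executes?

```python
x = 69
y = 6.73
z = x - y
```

int - float = float

float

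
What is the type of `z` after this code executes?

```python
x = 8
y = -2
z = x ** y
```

int ** negative = float

float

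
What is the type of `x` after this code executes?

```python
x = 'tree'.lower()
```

str.lower() returns str

str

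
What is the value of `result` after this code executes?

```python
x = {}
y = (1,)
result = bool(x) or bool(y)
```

x = {}; y = (1,); result = True

True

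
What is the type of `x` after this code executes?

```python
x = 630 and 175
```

'and' with truthy values returns last operand (int)

int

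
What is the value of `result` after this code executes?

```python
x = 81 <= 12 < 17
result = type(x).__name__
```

x is bool; result = 'bool'

'bool'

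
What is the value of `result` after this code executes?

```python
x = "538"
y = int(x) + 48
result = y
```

x = '538'; y = 586; result = 586

586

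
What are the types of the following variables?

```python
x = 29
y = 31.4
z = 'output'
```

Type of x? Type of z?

x is assigned a bare integer (no decimal point), so it is an int; z is assigned a quoted string literal, so it is a str

int, str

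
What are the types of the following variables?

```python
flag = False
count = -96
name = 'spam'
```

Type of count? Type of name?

count is assigned a bare integer (no decimal point), so it is an int; name is assigned a quoted string literal, so it is a str

int, str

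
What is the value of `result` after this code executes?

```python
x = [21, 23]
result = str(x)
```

x = [21, 23]; result = '[21, 23]'

'[21, 23]'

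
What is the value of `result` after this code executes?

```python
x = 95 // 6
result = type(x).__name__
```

x is int; result = 'int'

'int'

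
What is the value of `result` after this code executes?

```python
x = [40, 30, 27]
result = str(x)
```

x = [40, 30, 27]; result = '[40, 30, 27]'

'[40, 30, 27]'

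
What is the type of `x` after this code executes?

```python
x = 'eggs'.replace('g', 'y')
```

str.replace() returns str

str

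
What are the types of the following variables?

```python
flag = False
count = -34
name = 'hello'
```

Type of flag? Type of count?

flag is assigned the constant False, which has type bool; count is assigned a bare integer (no decimal point), so it is an int

bool, int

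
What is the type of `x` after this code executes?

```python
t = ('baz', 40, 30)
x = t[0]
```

Index 0 of tuple is a str literal

str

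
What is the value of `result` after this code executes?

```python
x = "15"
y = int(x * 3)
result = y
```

x = '15'; y = 151515; result = 151515

151515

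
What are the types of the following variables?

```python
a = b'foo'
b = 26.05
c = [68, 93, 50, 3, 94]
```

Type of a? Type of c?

a is assigned a bytes literal (b'...' prefix); c is assigned a list literal (square brackets)

bytes, list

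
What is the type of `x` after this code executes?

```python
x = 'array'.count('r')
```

str.count() returns int

int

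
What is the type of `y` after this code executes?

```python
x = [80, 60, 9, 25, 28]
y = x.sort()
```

list.sort() returns None (mutates in place)

NoneType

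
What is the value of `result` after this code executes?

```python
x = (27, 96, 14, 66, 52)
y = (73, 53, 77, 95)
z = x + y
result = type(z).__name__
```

x is tuple; y is tuple; z is tuple; result = 'tuple'

'tuple'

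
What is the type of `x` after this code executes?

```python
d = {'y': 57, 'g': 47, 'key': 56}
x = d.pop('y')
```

dict.pop() returns the value

int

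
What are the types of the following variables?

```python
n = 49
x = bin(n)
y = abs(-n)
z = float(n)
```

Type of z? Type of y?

float() returns float; abs() of int returns int

float, int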